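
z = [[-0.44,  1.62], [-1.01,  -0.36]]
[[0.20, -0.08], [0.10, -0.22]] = z @ [[-0.13, 0.21], [0.09, 0.01]]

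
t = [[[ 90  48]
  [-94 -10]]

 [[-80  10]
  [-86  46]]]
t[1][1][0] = -86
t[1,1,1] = 46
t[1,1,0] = -86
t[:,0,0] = [90, -80]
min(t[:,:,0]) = -94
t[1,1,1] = 46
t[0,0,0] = 90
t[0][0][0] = 90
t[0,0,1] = 48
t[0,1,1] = -10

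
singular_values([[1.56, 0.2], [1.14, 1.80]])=[2.43, 1.06]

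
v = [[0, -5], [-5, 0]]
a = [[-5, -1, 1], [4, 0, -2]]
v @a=[[-20, 0, 10], [25, 5, -5]]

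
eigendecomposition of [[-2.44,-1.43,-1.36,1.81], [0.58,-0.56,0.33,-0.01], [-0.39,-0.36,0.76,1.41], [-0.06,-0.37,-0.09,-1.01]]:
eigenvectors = [[(-0.41+0j), (-0.93+0j), 0.77+0.00j, (0.77-0j)], [0.04+0.00j, (0.36+0j), -0.32-0.45j, (-0.32+0.45j)], [(0.91+0j), (-0.11+0j), -0.11-0.03j, (-0.11+0.03j)], [-0.04+0.00j, (0.06+0j), (0.28-0.12j), 0.28+0.12j]]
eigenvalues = [(0.86+0j), (-2.16+0j), (-0.98+0.61j), (-0.98-0.61j)]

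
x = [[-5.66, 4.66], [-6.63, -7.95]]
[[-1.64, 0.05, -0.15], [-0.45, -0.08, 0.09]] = x @ [[0.20,-0.00,0.01], [-0.11,0.01,-0.02]]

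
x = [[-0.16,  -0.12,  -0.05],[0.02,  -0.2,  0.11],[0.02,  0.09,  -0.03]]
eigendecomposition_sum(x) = [[0.00,0.00,0.0],[-0.0,-0.00,-0.0],[-0.00,-0.0,-0.0]] + [[-0.19, 0.12, -0.19], [-0.0, 0.00, -0.0], [0.03, -0.02, 0.03]] + [[0.03, -0.24, 0.14], [0.02, -0.20, 0.11], [-0.01, 0.11, -0.06]]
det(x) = -0.00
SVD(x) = [[-0.53, 0.83, 0.16], [-0.77, -0.55, 0.33], [0.36, 0.05, 0.93]] @ diag([0.26996643763742356, 0.1775334357467149, 4.172920029876477e-05]) @ [[0.29, 0.92, -0.25], [-0.81, 0.09, -0.59], [0.52, -0.37, -0.77]]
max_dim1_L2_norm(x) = 0.23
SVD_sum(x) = [[-0.04, -0.13, 0.04], [-0.06, -0.19, 0.05], [0.03, 0.09, -0.02]] + [[-0.12, 0.01, -0.09], [0.08, -0.01, 0.06], [-0.01, 0.00, -0.01]] + [[0.00, -0.0, -0.00], [0.00, -0.0, -0.0], [0.00, -0.0, -0.00]]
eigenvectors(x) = [[0.52, -0.98, -0.73], [-0.37, -0.02, -0.60], [-0.77, 0.17, 0.33]]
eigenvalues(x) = [-0.0, -0.15, -0.24]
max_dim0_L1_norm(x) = 0.41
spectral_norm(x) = 0.27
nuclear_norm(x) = 0.45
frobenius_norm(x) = 0.32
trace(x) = -0.39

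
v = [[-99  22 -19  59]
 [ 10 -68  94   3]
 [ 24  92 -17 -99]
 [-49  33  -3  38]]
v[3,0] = -49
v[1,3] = 3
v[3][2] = -3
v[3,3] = 38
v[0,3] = 59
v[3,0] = -49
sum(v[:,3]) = 1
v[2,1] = 92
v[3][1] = 33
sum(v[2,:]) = 0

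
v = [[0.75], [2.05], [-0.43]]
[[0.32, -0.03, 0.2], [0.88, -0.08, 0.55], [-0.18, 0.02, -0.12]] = v @[[0.43, -0.04, 0.27]]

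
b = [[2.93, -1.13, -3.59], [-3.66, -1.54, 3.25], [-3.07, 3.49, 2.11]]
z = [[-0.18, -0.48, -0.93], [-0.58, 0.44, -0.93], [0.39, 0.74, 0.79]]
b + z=[[2.75, -1.61, -4.52], [-4.24, -1.10, 2.32], [-2.68, 4.23, 2.9]]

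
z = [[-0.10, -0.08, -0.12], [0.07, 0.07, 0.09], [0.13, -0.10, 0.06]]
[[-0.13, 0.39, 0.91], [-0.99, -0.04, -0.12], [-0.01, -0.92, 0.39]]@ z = [[0.16,-0.05,0.11], [0.08,0.09,0.11], [-0.01,-0.1,-0.06]]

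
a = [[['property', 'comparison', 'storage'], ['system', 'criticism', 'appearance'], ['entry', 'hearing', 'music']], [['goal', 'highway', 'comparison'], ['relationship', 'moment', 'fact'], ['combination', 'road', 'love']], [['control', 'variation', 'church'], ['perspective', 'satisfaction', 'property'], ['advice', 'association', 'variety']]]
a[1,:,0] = ['goal', 'relationship', 'combination']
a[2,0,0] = 'control'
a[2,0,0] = 'control'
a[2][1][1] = 'satisfaction'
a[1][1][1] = 'moment'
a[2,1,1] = 'satisfaction'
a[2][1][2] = 'property'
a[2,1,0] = 'perspective'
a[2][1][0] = 'perspective'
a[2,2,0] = 'advice'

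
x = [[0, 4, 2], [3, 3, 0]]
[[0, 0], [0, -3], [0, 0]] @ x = [[0, 0, 0], [-9, -9, 0], [0, 0, 0]]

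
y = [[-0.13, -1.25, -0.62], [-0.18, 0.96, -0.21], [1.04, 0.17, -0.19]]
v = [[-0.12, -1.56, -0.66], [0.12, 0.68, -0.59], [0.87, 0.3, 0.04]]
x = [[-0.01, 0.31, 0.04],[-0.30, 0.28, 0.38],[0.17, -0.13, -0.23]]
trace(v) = 0.60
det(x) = -0.00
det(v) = 1.15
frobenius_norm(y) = 2.03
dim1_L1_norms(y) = [2.0, 1.35, 1.4]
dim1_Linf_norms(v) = [1.56, 0.68, 0.87]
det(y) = 0.97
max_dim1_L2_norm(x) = 0.56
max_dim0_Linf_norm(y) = 1.25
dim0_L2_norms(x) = [0.34, 0.44, 0.45]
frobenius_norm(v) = 2.13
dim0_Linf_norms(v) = [0.87, 1.56, 0.66]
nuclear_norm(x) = 0.92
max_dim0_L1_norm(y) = 2.38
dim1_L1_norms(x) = [0.36, 0.96, 0.53]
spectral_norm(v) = 1.81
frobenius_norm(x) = 0.71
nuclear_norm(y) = 3.26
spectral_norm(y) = 1.63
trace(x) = 0.04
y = v + x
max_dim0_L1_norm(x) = 0.72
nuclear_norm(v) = 3.41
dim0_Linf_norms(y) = [1.04, 1.25, 0.62]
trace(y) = 0.64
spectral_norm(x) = 0.67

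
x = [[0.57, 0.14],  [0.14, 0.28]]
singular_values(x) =[0.63, 0.22]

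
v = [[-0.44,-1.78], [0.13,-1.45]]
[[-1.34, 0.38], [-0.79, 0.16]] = v @ [[0.62, -0.3], [0.6, -0.14]]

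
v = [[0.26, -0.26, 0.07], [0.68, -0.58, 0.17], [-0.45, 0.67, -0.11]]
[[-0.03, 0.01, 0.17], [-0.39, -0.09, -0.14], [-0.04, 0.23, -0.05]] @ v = [[-0.08, 0.12, -0.02], [-0.1, 0.06, -0.03], [0.17, -0.16, 0.04]]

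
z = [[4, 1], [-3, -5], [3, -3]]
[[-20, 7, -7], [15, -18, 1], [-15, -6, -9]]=z @ [[-5, 1, -2], [0, 3, 1]]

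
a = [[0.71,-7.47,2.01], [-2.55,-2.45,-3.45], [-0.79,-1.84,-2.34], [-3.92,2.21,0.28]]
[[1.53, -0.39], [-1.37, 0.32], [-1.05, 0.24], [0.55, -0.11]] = a @ [[-0.14, 0.03],[-0.07, 0.02],[0.55, -0.13]]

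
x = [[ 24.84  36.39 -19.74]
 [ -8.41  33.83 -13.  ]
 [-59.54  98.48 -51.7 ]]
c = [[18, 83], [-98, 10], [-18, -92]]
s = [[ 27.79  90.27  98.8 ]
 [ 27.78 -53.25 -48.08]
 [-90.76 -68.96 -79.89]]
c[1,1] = 10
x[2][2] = -51.7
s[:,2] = [98.8, -48.08, -79.89]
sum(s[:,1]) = -31.939999999999998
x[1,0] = -8.41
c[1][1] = 10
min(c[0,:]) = 18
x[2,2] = -51.7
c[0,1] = 83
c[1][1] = 10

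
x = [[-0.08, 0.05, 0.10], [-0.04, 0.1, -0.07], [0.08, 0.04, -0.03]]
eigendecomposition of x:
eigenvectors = [[(0.83+0j), (-0.22+0.39j), (-0.22-0.39j)],[-0.02+0.00j, (-0.75+0j), (-0.75-0j)],[-0.56+0.00j, (-0.2+0.44j), (-0.2-0.44j)]]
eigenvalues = [(-0.15+0j), (0.07+0.06j), (0.07-0.06j)]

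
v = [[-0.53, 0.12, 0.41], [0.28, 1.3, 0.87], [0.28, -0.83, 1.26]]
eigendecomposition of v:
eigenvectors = [[0.98+0.00j, 0.09+0.11j, (0.09-0.11j)], [(-0.06+0j), (0.72+0j), (0.72-0j)], [-0.18+0.00j, -0.01+0.67j, -0.01-0.67j]]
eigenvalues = [(-0.61+0j), (1.32+0.85j), (1.32-0.85j)]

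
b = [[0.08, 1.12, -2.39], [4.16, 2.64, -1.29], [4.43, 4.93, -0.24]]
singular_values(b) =[8.32, 2.45, 1.27]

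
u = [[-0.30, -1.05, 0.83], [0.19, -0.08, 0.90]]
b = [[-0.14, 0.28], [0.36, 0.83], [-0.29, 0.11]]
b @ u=[[0.1, 0.12, 0.14], [0.05, -0.44, 1.05], [0.11, 0.3, -0.14]]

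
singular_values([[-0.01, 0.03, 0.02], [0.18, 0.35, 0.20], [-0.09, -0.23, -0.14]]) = [0.53, 0.03, 0.0]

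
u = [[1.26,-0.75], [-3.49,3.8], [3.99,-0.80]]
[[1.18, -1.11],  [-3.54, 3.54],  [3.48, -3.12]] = u @ [[0.84, -0.73], [-0.16, 0.26]]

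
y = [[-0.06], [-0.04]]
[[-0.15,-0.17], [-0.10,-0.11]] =y @ [[2.42, 2.83]]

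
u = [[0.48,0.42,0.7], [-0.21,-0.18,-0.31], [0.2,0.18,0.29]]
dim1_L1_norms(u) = [1.6, 0.7, 0.67]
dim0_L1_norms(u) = [0.89, 0.78, 1.3]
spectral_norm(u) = 1.11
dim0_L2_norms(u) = [0.56, 0.49, 0.82]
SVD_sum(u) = [[0.48, 0.42, 0.70], [-0.21, -0.18, -0.31], [0.20, 0.18, 0.29]] + [[0.00, 0.0, -0.0], [0.0, 0.00, -0.00], [0.0, 0.00, -0.0]] + [[0.00, -0.0, -0.00],[0.0, -0.00, -0.0],[-0.00, 0.0, 0.00]]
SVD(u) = [[-0.86, -0.01, -0.52], [0.38, -0.70, -0.6], [-0.36, -0.71, 0.61]] @ diag([1.1071795294604145, 0.007275627659453388, 0.0007448395644937361]) @ [[-0.51, -0.44, -0.74], [-0.01, -0.86, 0.52], [-0.86, 0.27, 0.43]]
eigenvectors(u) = [[0.86, -0.86, -0.77], [-0.38, 0.36, 0.63], [0.35, 0.37, 0.14]]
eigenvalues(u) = [0.58, 0.0, 0.01]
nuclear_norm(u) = 1.12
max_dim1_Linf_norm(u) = 0.7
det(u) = 0.00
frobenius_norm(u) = 1.11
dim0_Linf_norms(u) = [0.48, 0.42, 0.7]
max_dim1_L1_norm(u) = 1.6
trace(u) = 0.59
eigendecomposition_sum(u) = [[0.48, 0.43, 0.7],[-0.21, -0.19, -0.31],[0.20, 0.18, 0.29]] + [[0.00, 0.00, -0.0], [-0.0, -0.0, 0.0], [-0.00, -0.0, 0.0]] + [[-0.01, -0.02, -0.0],[0.01, 0.01, 0.00],[0.00, 0.0, 0.00]]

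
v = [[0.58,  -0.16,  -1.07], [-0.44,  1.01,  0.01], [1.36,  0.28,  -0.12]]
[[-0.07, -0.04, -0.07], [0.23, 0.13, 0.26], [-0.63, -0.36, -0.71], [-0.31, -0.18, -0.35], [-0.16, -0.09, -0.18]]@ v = [[-0.12,  -0.05,  0.08],[0.43,  0.17,  -0.28],[-1.17,  -0.46,  0.76],[-0.58,  -0.23,  0.37],[-0.30,  -0.12,  0.19]]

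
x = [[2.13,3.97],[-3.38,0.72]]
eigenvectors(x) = [[0.73+0.00j, (0.73-0j)],[(-0.13+0.67j), -0.13-0.67j]]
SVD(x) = [[-0.92, 0.39], [0.39, 0.92]] @ diag([4.705836643317964, 3.1773733627645835]) @ [[-0.70, -0.72], [-0.72, 0.70]]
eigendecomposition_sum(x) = [[1.07+1.66j, 1.99-0.79j],[-1.69+0.67j, (0.36+1.94j)]] + [[(1.07-1.66j), (1.99+0.79j)], [(-1.69-0.67j), (0.36-1.94j)]]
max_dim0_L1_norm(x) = 5.51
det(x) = 14.95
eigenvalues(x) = [(1.42+3.59j), (1.42-3.59j)]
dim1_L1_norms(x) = [6.1, 4.1]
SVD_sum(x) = [[3.02,  3.10], [-1.29,  -1.32]] + [[-0.89, 0.87], [-2.09, 2.04]]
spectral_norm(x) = 4.71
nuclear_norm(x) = 7.88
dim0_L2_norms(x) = [4.0, 4.03]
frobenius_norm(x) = 5.68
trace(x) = 2.85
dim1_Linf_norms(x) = [3.97, 3.38]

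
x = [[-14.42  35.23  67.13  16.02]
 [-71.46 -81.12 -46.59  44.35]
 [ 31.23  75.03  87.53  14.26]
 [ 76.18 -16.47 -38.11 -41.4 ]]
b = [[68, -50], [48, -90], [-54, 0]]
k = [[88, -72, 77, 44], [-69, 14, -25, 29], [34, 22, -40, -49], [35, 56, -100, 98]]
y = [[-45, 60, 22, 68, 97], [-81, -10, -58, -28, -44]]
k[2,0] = 34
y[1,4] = -44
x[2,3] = 14.26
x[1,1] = -81.12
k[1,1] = 14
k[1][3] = 29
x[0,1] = 35.23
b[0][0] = 68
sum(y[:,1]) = 50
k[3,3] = 98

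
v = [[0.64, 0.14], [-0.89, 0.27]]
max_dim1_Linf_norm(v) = 0.89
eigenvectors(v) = [[-0.19-0.31j, (-0.19+0.31j)], [(0.93+0j), 0.93-0.00j]]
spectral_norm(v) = 1.11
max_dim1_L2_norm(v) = 0.93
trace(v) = 0.91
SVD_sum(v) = [[0.61, -0.08], [-0.91, 0.12]] + [[0.03, 0.22],[0.02, 0.15]]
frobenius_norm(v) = 1.14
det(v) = 0.30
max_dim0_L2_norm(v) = 1.1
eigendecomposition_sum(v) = [[(0.32+0.01j), 0.07-0.11j], [-0.45+0.67j, (0.14+0.29j)]] + [[0.32-0.01j, (0.07+0.11j)], [(-0.45-0.67j), (0.14-0.29j)]]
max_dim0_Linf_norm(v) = 0.89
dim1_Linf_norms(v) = [0.64, 0.89]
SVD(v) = [[-0.56,  0.83], [0.83,  0.56]] @ diag([1.1053551724822486, 0.2690537914000454]) @ [[-0.99, 0.13], [0.13, 0.99]]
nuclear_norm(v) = 1.37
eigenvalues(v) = [(0.45+0.3j), (0.45-0.3j)]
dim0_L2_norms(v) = [1.1, 0.3]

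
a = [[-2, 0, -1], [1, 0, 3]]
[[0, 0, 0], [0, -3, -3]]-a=[[2, 0, 1], [-1, -3, -6]]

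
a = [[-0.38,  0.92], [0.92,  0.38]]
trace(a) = 0.00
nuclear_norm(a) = 1.99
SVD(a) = [[-0.38, 0.92], [0.92, 0.38]] @ diag([0.9953893710503443, 0.9953893710503443]) @ [[1.0, 0.00], [0.0, 1.0]]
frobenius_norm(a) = 1.41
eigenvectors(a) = [[-0.83, -0.56],[0.56, -0.83]]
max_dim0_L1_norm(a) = 1.3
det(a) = -0.99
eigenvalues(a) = [-1.0, 1.0]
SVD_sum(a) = [[-0.38,0.00], [0.92,0.0]] + [[0.0, 0.92], [0.00, 0.38]]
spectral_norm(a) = 1.00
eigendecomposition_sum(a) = [[-0.69, 0.46], [0.46, -0.31]] + [[0.31, 0.46],[0.46, 0.69]]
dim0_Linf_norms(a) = [0.92, 0.92]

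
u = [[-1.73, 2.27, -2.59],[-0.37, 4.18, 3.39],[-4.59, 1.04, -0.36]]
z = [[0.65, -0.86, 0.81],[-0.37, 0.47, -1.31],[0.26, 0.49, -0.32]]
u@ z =[[-2.64, 1.29, -3.55], [-0.91, 3.94, -6.86], [-3.46, 4.26, -4.97]]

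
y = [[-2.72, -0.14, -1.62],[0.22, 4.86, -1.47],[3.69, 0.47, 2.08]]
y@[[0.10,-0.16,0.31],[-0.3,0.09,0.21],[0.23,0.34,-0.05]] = [[-0.6, -0.13, -0.79], [-1.77, -0.10, 1.16], [0.71, 0.16, 1.14]]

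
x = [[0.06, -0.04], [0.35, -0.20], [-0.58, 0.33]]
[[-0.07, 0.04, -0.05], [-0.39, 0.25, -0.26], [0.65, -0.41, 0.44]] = x @[[-0.69, 0.53, -0.57], [0.75, -0.30, 0.32]]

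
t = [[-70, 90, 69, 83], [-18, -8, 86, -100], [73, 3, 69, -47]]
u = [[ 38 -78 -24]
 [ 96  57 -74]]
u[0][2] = -24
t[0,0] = -70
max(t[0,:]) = 90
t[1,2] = 86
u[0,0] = 38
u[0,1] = -78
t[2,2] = 69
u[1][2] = -74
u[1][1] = 57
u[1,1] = 57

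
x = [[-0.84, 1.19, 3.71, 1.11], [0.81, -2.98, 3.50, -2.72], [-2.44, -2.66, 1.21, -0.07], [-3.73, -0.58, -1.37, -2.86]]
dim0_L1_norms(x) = [7.82, 7.41, 9.79, 6.76]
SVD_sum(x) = [[-0.4, -0.70, 0.69, -0.56],[-1.58, -2.77, 2.73, -2.24],[-1.02, -1.80, 1.77, -1.45],[-0.71, -1.24, 1.22, -1.00]] + [[1.57, 0.24, 1.94, 0.96],[1.03, 0.16, 1.27, 0.63],[-0.48, -0.07, -0.59, -0.29],[-2.49, -0.38, -3.07, -1.52]] + [[-2.07, 1.15, 0.95, 1.20], [1.32, -0.73, -0.60, -0.76], [-0.8, 0.44, 0.37, 0.46], [-0.61, 0.34, 0.28, 0.35]] + [[0.06, 0.5, 0.14, -0.49], [0.04, 0.36, 0.10, -0.35], [-0.14, -1.23, -0.34, 1.21], [0.08, 0.7, 0.19, -0.69]]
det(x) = 266.11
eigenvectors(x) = [[0.16-0.49j, 0.16+0.49j, -0.46-0.13j, (-0.46+0.13j)], [-0.01-0.44j, (-0.01+0.44j), 0.65+0.00j, 0.65-0.00j], [(0.57+0j), (0.57-0j), 0.14-0.01j, (0.14+0.01j)], [(0.13+0.45j), 0.13-0.45j, (0.12-0.56j), 0.12+0.56j]]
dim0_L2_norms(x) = [4.61, 4.21, 5.42, 4.1]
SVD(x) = [[-0.19,-0.5,-0.78,-0.32],  [-0.77,-0.33,0.50,-0.23],  [-0.50,0.15,-0.30,0.80],  [-0.35,0.79,-0.23,-0.45]] @ diag([6.173755368180353, 5.390210672734974, 3.609625148529021, 2.2153509528977735]) @ [[0.33, 0.58, -0.57, 0.47], [-0.59, -0.09, -0.72, -0.36], [0.74, -0.41, -0.34, -0.42], [-0.08, -0.70, -0.19, 0.69]]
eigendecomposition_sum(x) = [[(-0.04+1.15j), -0.42+0.85j, (1.86+0.1j), -0.03-0.26j], [(0.3+0.93j), -0.09+0.80j, 1.52-0.46j, -0.10-0.20j], [-1.21+0.35j, (-1.03-0.15j), 0.54+1.98j, 0.27-0.12j], [-0.56-0.87j, (-0.13-0.85j), (-1.43+0.89j), (0.16+0.18j)]] + [[(-0.04-1.15j), -0.42-0.85j, 1.86-0.10j, (-0.03+0.26j)],[(0.3-0.93j), -0.09-0.80j, 1.52+0.46j, -0.10+0.20j],[(-1.21-0.35j), (-1.03+0.15j), 0.54-1.98j, 0.27+0.12j],[-0.56+0.87j, -0.13+0.85j, (-1.43-0.89j), 0.16-0.18j]] + [[-0.38+1.06j, 1.02+0.21j, (-0.01-0.62j), 0.59+1.37j], [(0.1-1.51j), -1.40+0.10j, 0.23+0.80j, -1.26-1.56j], [(-0.01-0.33j), (-0.3+0.05j), 0.07+0.17j, -0.30-0.31j], [(-1.3-0.37j), (-0.16+1.24j), 0.74-0.06j, (-1.59+0.82j)]] + [[-0.38-1.06j,1.02-0.21j,(-0.01+0.62j),0.59-1.37j], [0.10+1.51j,-1.40-0.10j,(0.23-0.8j),-1.26+1.56j], [(-0.01+0.33j),(-0.3-0.05j),0.07-0.17j,(-0.3+0.31j)], [(-1.3+0.37j),(-0.16-1.24j),0.74+0.06j,-1.59-0.82j]]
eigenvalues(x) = [(0.57+4.11j), (0.57-4.11j), (-3.3+2.14j), (-3.3-2.14j)]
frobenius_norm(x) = 9.23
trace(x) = -5.47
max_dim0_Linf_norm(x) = 3.73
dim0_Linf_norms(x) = [3.73, 2.98, 3.71, 2.86]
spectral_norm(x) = 6.17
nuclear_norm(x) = 17.39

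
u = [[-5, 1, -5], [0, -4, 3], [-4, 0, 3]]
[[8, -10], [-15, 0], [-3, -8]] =u@[[0, 2], [3, 0], [-1, 0]]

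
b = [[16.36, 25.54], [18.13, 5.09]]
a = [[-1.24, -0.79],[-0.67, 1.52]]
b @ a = [[-37.4, 25.9],[-25.89, -6.59]]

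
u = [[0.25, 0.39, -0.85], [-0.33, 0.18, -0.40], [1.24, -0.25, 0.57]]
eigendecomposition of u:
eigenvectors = [[0.09-0.64j, (0.09+0.64j), -0.01+0.00j], [0.25-0.16j, (0.25+0.16j), (0.91+0j)], [-0.71+0.00j, (-0.71-0j), 0.42+0.00j]]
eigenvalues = [(0.5+1.06j), (0.5-1.06j), 0j]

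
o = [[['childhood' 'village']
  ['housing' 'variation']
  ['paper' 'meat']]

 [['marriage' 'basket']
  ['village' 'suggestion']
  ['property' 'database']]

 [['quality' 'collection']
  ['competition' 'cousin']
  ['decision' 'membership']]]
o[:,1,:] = [['housing', 'variation'], ['village', 'suggestion'], ['competition', 'cousin']]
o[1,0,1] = 'basket'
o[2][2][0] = 'decision'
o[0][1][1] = 'variation'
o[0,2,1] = 'meat'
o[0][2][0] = 'paper'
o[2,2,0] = 'decision'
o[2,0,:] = ['quality', 'collection']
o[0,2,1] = 'meat'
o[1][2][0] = 'property'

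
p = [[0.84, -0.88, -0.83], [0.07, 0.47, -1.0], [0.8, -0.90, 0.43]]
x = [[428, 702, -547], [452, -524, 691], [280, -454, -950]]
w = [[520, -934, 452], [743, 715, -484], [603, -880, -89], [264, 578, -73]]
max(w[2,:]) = 603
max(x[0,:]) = 702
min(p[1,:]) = -0.997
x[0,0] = 428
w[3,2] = -73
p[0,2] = -0.826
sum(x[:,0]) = 1160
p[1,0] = 0.071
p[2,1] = -0.9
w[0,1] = -934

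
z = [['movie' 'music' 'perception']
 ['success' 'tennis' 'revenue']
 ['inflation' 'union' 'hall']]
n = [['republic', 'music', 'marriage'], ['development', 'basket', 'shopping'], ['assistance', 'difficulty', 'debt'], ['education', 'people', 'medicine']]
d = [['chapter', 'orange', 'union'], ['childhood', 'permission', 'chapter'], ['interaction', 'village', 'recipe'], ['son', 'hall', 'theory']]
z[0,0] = 'movie'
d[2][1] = 'village'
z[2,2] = 'hall'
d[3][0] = 'son'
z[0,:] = ['movie', 'music', 'perception']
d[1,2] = 'chapter'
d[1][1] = 'permission'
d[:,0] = ['chapter', 'childhood', 'interaction', 'son']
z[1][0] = 'success'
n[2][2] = 'debt'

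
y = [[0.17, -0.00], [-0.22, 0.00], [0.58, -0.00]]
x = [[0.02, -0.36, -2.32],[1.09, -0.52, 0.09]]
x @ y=[[-1.26,  0.00], [0.35,  0.00]]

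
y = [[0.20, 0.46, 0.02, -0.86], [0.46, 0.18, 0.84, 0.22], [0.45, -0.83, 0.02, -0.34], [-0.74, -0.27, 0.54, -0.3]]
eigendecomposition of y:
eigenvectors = [[-0.61+0.00j, (0.76+0j), (0.02+0.16j), 0.02-0.16j], [0.22+0.00j, 0.44+0.00j, -0.08-0.61j, (-0.08+0.61j)], [0.21+0.00j, (0.14+0j), 0.69+0.00j, 0.69-0.00j], [(-0.73+0j), (-0.47+0j), 0.16-0.32j, (0.16+0.32j)]]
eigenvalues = [(-1+0j), (1+0j), (0.05+1j), (0.05-1j)]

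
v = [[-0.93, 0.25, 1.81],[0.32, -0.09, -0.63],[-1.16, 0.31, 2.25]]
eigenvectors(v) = [[-0.61, 0.74, -0.19], [0.21, -0.49, 0.96], [-0.76, 0.45, -0.23]]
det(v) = -0.00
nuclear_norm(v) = 3.36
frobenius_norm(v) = 3.35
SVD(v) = [[-0.61, 0.18, -0.77], [0.21, -0.90, -0.38], [-0.76, -0.4, 0.51]] @ diag([3.3488908336366703, 0.005422931991864829, 0.0008810181061583083]) @ [[0.45, -0.12, -0.88],[0.75, 0.59, 0.30],[-0.49, 0.8, -0.36]]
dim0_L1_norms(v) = [2.41, 0.65, 4.69]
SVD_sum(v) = [[-0.93, 0.25, 1.81], [0.32, -0.09, -0.63], [-1.16, 0.31, 2.25]] + [[0.0,0.00,0.0],[-0.0,-0.0,-0.0],[-0.00,-0.0,-0.0]] + [[0.00, -0.00, 0.0], [0.00, -0.00, 0.00], [-0.0, 0.00, -0.00]]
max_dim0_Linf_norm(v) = 2.25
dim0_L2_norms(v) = [1.52, 0.41, 2.96]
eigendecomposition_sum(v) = [[-0.94,0.25,1.82], [0.33,-0.09,-0.64], [-1.17,0.31,2.26]] + [[0.01, 0.00, -0.01],[-0.01, -0.00, 0.01],[0.01, 0.00, -0.01]] + [[0.0, 0.0, -0.0], [-0.00, -0.00, 0.0], [0.0, 0.0, -0.0]]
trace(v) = 1.23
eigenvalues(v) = [1.23, 0.01, -0.0]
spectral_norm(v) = 3.35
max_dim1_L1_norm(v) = 3.72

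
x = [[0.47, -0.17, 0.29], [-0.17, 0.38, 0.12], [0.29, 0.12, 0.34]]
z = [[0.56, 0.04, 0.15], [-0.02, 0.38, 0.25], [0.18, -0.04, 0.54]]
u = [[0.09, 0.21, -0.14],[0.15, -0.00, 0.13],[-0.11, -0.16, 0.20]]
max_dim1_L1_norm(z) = 0.76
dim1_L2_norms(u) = [0.27, 0.2, 0.28]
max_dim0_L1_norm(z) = 0.94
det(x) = 0.00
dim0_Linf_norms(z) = [0.56, 0.38, 0.54]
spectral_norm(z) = 0.74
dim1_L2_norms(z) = [0.58, 0.46, 0.57]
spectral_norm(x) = 0.71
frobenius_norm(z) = 0.93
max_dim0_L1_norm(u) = 0.47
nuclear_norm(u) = 0.63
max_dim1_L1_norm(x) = 0.93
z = x + u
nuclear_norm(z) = 1.53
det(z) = 0.11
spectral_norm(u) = 0.38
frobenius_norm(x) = 0.86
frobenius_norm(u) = 0.43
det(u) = -0.00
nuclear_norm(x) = 1.19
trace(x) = 1.19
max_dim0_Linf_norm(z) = 0.56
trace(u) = 0.29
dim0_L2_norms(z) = [0.59, 0.38, 0.61]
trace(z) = 1.48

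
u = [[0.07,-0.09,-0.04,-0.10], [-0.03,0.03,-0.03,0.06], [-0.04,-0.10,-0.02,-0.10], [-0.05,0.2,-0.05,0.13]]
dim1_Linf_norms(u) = [0.1, 0.06, 0.1, 0.2]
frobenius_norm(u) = 0.34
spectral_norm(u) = 0.32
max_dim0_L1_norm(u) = 0.42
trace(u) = 0.21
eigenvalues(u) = [0.26, 0.07, -0.08, -0.05]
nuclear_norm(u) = 0.51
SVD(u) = [[-0.44, -0.41, -0.79, -0.12], [0.21, 0.28, -0.12, -0.93], [-0.41, 0.86, -0.25, 0.2], [0.77, 0.14, -0.55, 0.29]] @ diag([0.3179908431797849, 0.08153576055404178, 0.0755653300024368, 0.036381647932800805]) @ [[-0.19, 0.76, -0.06, 0.62], [-0.96, -0.15, -0.20, -0.12], [-0.19, -0.24, 0.89, 0.32], [-0.09, 0.59, 0.40, -0.7]]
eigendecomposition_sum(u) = [[0.04, -0.1, 0.02, -0.09], [-0.02, 0.06, -0.01, 0.06], [0.02, -0.07, 0.01, -0.06], [-0.06, 0.16, -0.04, 0.15]] + [[0.05, 0.02, -0.03, 0.01], [0.0, 0.0, -0.0, 0.0], [-0.03, -0.01, 0.02, -0.01], [0.01, 0.00, -0.01, 0.0]] + [[-0.02,-0.0,-0.03,-0.02],[-0.02,-0.00,-0.03,-0.02],[-0.03,-0.0,-0.06,-0.05],[0.00,0.00,0.01,0.0]] + [[0.0, -0.01, 0.00, 0.0], [0.01, -0.04, 0.02, 0.02], [0.0, -0.02, 0.01, 0.01], [-0.01, 0.03, -0.01, -0.02]]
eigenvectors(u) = [[0.48, -0.82, 0.41, -0.12], [-0.3, -0.03, 0.39, -0.67], [0.31, 0.54, 0.82, -0.38], [-0.76, -0.16, -0.07, 0.62]]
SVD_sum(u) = [[0.03, -0.11, 0.01, -0.09],[-0.01, 0.05, -0.00, 0.04],[0.02, -0.10, 0.01, -0.08],[-0.05, 0.19, -0.01, 0.15]] + [[0.03, 0.01, 0.01, 0.00], [-0.02, -0.00, -0.00, -0.00], [-0.07, -0.01, -0.01, -0.01], [-0.01, -0.0, -0.00, -0.00]] + [[0.01, 0.01, -0.05, -0.02], [0.00, 0.0, -0.01, -0.0], [0.00, 0.00, -0.02, -0.01], [0.01, 0.01, -0.04, -0.01]] + [[0.00,-0.0,-0.00,0.0], [0.0,-0.02,-0.01,0.02], [-0.00,0.00,0.0,-0.01], [-0.00,0.01,0.00,-0.01]]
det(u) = 0.00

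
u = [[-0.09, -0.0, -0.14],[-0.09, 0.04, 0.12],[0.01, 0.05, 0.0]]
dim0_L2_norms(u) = [0.13, 0.06, 0.18]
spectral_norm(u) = 0.19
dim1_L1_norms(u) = [0.23, 0.25, 0.06]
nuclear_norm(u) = 0.37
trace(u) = -0.05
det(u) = 0.00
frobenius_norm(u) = 0.23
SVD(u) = [[0.77, 0.63, 0.02], [-0.63, 0.77, -0.04], [-0.04, 0.02, 1.0]] @ diag([0.18666653969524385, 0.13046579023158159, 0.05034163820787824]) @ [[-0.07, -0.15, -0.99],[-0.97, 0.24, 0.03],[0.24, 0.96, -0.16]]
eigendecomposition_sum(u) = [[-0.05+0.02j, (0.01+0.03j), -0.06-0.05j], [-0.03-0.02j, -0.01+0.02j, (0.01-0.06j)], [0.01+0.02j, (0.01-0.01j), (-0.02+0.03j)]] + [[-0.05-0.02j, 0.01-0.03j, -0.06+0.05j],[-0.03+0.02j, (-0.01-0.02j), (0.01+0.06j)],[0.01-0.02j, 0.01+0.01j, -0.02-0.03j]] + [[0.01-0.00j,(-0.02-0j),-0.03+0.00j], [(-0.02+0j),(0.07+0j),(0.1-0j)], [(-0.01+0j),0.03+0.00j,0.04-0.00j]]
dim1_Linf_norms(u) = [0.14, 0.12, 0.05]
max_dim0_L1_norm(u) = 0.26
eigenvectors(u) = [[(-0.74+0j), (-0.74-0j), (-0.25+0j)], [(-0.33-0.49j), (-0.33+0.49j), (0.89+0j)], [0.04+0.33j, 0.04-0.33j, (0.37+0j)]]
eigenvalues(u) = [(-0.08+0.06j), (-0.08-0.06j), (0.11+0j)]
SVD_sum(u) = [[-0.01, -0.02, -0.14],[0.01, 0.02, 0.12],[0.00, 0.0, 0.01]] + [[-0.08, 0.02, 0.0],[-0.1, 0.02, 0.00],[-0.00, 0.00, 0.0]] + [[0.0, 0.0, -0.00], [-0.0, -0.0, 0.00], [0.01, 0.05, -0.01]]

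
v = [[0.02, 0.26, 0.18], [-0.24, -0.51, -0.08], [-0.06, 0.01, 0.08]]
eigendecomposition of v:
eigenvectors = [[-0.55+0.00j, (0.77+0j), (0.77-0j)], [(0.83+0j), -0.46+0.01j, (-0.46-0.01j)], [-0.10+0.00j, 0.44+0.07j, 0.44-0.07j]]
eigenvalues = [(-0.34+0j), (-0.03+0.02j), (-0.03-0.02j)]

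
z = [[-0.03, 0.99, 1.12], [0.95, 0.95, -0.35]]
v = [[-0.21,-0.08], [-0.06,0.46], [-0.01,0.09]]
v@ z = [[-0.07, -0.28, -0.21], [0.44, 0.38, -0.23], [0.09, 0.08, -0.04]]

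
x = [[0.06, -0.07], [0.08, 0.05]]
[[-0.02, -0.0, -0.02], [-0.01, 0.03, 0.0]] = x@[[-0.16, 0.23, -0.11], [0.13, 0.25, 0.20]]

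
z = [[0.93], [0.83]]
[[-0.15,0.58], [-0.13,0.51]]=z @ [[-0.16, 0.62]]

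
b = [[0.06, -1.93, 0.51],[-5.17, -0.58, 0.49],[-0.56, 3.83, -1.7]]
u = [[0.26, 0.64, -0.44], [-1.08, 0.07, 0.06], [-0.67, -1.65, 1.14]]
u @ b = [[-3.05,-2.56,1.19], [-0.46,2.27,-0.62], [7.85,6.62,-3.09]]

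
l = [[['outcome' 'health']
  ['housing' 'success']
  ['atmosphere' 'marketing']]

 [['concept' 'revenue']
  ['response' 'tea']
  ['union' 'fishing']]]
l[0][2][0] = 'atmosphere'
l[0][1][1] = 'success'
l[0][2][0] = 'atmosphere'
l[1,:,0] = ['concept', 'response', 'union']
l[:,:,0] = [['outcome', 'housing', 'atmosphere'], ['concept', 'response', 'union']]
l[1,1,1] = 'tea'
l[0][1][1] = 'success'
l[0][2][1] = 'marketing'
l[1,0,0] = 'concept'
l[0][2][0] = 'atmosphere'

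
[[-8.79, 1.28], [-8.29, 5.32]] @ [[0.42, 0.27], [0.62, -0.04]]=[[-2.90, -2.42],[-0.18, -2.45]]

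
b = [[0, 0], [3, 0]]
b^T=[[0, 3], [0, 0]]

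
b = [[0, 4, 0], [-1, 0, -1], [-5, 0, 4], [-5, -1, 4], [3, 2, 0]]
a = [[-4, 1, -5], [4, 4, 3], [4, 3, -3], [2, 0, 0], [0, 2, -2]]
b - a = [[4, 3, 5], [-5, -4, -4], [-9, -3, 7], [-7, -1, 4], [3, 0, 2]]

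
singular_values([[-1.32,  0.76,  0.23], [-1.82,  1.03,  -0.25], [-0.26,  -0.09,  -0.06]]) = [2.59, 0.34, 0.2]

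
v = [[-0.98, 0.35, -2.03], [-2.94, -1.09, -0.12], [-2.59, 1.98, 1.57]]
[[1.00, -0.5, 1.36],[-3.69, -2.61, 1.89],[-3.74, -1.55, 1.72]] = v @ [[1.15, 0.78, -0.70], [0.39, 0.30, 0.19], [-0.98, -0.08, -0.30]]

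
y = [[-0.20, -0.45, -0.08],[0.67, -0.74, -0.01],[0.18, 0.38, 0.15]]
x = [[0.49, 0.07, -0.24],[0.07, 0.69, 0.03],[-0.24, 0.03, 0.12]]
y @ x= [[-0.11, -0.33, 0.02],[0.28, -0.46, -0.18],[0.08, 0.28, -0.01]]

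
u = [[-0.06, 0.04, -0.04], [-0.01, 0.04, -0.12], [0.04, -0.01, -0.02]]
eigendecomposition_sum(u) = [[-0.04+0.00j,0.01-0.00j,0.01-0.00j], [0.05-0.00j,-0.02+0.00j,-0.01+0.00j], [0.04-0.00j,(-0.02+0j),-0.01+0.00j]] + [[-0.01+0.02j, (0.01-0.01j), (-0.02+0.02j)],[(-0.03+0.03j), 0.03-0.02j, -0.06+0.05j],[(-0+0.01j), 0.00-0.01j, (-0.01+0.02j)]] + [[-0.01-0.02j, 0.01+0.01j, -0.02-0.02j], [(-0.03-0.03j), 0.03+0.02j, -0.06-0.05j], [(-0-0.01j), 0.01j, -0.01-0.02j]]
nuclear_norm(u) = 0.21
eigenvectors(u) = [[(-0.49+0j), -0.40+0.02j, (-0.4-0.02j)], [0.64+0.00j, -0.90+0.00j, (-0.9-0j)], [0.59+0.00j, (-0.18+0.1j), (-0.18-0.1j)]]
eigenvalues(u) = [(-0.06+0j), (0.01+0.01j), (0.01-0.01j)]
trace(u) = -0.04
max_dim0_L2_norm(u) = 0.13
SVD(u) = [[-0.47, 0.69, 0.55],[-0.88, -0.35, -0.32],[-0.03, -0.64, 0.77]] @ diag([0.1409473231073497, 0.07162350975641966, 0.0019811509393355834]) @ [[0.25, -0.38, 0.89], [-0.88, 0.28, 0.37], [0.39, 0.88, 0.27]]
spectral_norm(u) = 0.14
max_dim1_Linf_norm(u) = 0.12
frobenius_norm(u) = 0.16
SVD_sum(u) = [[-0.02, 0.03, -0.06], [-0.03, 0.05, -0.11], [-0.00, 0.0, -0.0]] + [[-0.04, 0.01, 0.02], [0.02, -0.01, -0.01], [0.04, -0.01, -0.02]] + [[0.00,0.00,0.00], [-0.0,-0.00,-0.0], [0.0,0.00,0.0]]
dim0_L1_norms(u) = [0.11, 0.09, 0.18]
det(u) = -0.00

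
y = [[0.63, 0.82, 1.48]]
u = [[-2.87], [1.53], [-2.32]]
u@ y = [[-1.81, -2.35, -4.25], [0.96, 1.25, 2.26], [-1.46, -1.90, -3.43]]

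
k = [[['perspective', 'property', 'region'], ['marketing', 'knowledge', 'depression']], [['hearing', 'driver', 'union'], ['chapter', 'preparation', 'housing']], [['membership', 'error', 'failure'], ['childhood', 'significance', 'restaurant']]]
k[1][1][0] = 'chapter'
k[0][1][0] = 'marketing'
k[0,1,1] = 'knowledge'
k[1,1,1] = 'preparation'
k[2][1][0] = 'childhood'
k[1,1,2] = 'housing'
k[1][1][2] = 'housing'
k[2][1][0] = 'childhood'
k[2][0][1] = 'error'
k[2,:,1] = ['error', 'significance']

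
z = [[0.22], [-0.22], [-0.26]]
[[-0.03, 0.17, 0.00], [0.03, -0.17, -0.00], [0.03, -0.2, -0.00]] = z @ [[-0.12, 0.78, 0.01]]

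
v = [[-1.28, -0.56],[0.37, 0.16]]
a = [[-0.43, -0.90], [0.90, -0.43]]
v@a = [[0.05, 1.39],[-0.02, -0.4]]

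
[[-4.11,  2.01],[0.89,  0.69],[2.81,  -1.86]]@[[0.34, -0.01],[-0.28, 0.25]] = [[-1.96, 0.54], [0.11, 0.16], [1.48, -0.49]]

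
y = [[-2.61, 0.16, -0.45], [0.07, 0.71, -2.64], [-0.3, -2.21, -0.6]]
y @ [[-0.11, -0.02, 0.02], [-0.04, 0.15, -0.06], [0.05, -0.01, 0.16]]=[[0.26,0.08,-0.13], [-0.17,0.13,-0.46], [0.09,-0.32,0.03]]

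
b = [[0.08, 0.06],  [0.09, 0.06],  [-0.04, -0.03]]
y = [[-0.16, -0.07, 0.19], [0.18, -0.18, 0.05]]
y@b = [[-0.03,-0.02], [-0.0,-0.00]]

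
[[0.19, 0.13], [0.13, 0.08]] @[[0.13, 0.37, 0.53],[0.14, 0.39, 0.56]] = [[0.04, 0.12, 0.17], [0.03, 0.08, 0.11]]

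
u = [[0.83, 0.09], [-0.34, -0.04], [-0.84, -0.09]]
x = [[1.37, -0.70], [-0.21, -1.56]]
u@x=[[1.12,-0.72], [-0.46,0.30], [-1.13,0.73]]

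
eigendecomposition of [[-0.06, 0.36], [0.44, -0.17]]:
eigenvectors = [[0.72, -0.62], [0.69, 0.79]]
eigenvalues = [0.29, -0.52]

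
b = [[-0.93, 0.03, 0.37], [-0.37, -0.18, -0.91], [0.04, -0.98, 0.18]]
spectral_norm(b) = 1.00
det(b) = 1.00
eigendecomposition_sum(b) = [[(0.02+0j), -0.09+0.00j, 0.10+0.00j], [(-0.09-0j), (0.4-0j), -0.48-0.00j], [(0.1+0j), (-0.48+0j), (0.58+0j)]] + [[-0.47+0.12j, 0.06+0.38j, 0.13+0.29j], [(-0.14-0.36j), -0.29+0.08j, -0.21+0.13j], [(-0.03-0.32j), (-0.25-0j), -0.20+0.06j]] + [[(-0.47-0.12j),(0.06-0.38j),(0.13-0.29j)], [(-0.14+0.36j),(-0.29-0.08j),-0.21-0.13j], [(-0.03+0.32j),(-0.25+0j),(-0.2-0.06j)]]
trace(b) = -0.93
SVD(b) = [[-0.94, -0.34, 0.1],  [-0.34, 0.8, -0.49],  [0.08, -0.5, -0.86]] @ diag([1.0017126853470018, 0.9989652735686627, 0.9965641365305024]) @ [[1.0, -0.05, -0.02], [-0.0, 0.33, -0.94], [0.05, 0.94, 0.33]]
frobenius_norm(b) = 1.73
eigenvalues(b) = [(1+0j), (-0.96+0.26j), (-0.96-0.26j)]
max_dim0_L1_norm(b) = 1.46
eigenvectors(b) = [[0.14+0.00j, 0.70+0.00j, 0.70-0.00j], [(-0.63+0j), (0.07+0.55j), 0.07-0.55j], [0.76+0.00j, -0.07+0.45j, (-0.07-0.45j)]]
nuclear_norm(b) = 3.00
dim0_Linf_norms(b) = [0.93, 0.98, 0.91]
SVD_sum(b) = [[-0.94, 0.05, 0.02], [-0.34, 0.02, 0.01], [0.08, -0.00, -0.00]] + [[0.00, -0.11, 0.32], [-0.00, 0.27, -0.75], [0.00, -0.17, 0.47]] + [[0.01, 0.10, 0.03], [-0.03, -0.46, -0.16], [-0.05, -0.81, -0.29]]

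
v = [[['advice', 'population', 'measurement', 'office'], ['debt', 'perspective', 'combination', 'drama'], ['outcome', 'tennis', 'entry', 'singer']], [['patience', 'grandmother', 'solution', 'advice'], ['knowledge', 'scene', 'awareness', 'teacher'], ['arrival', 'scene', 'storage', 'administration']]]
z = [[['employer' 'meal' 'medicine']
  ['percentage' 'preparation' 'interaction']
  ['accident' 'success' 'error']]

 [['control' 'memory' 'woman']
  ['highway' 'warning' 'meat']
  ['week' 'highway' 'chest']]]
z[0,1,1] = 'preparation'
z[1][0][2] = 'woman'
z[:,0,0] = ['employer', 'control']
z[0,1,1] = 'preparation'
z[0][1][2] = 'interaction'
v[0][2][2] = 'entry'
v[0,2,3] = 'singer'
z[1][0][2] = 'woman'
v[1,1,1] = 'scene'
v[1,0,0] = 'patience'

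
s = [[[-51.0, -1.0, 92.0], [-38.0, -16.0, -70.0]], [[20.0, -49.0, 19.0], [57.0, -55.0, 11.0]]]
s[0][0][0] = -51.0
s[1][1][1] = -55.0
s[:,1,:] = [[-38.0, -16.0, -70.0], [57.0, -55.0, 11.0]]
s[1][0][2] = 19.0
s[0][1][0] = -38.0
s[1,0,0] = 20.0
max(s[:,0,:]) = 92.0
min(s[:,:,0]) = -51.0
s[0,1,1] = -16.0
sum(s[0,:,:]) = -84.0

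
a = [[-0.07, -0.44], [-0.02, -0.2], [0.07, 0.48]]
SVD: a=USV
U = [[-0.65,  0.47], [-0.29,  -0.88], [0.7,  0.07]]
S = [0.69, 0.01]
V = [[0.15, 0.99], [-0.99, 0.15]]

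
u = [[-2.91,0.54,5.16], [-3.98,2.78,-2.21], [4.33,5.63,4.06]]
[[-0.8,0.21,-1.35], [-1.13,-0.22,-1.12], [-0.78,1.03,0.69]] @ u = [[-4.35, -7.45, -10.07],[-0.69, -7.53, -9.89],[1.16, 6.33, -3.50]]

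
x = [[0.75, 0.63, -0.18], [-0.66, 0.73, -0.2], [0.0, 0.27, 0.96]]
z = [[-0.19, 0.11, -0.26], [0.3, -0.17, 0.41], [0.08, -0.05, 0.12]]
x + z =[[0.56, 0.74, -0.44],[-0.36, 0.56, 0.21],[0.08, 0.22, 1.08]]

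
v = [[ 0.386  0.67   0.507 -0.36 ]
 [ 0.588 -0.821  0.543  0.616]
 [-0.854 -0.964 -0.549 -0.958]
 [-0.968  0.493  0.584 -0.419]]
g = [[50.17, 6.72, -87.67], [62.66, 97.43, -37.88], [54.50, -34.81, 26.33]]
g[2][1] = -34.81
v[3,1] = 0.493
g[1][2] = -37.88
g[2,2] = 26.33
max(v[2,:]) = -0.549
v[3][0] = -0.968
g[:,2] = [-87.67, -37.88, 26.33]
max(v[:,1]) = 0.67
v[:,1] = [0.67, -0.821, -0.964, 0.493]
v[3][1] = 0.493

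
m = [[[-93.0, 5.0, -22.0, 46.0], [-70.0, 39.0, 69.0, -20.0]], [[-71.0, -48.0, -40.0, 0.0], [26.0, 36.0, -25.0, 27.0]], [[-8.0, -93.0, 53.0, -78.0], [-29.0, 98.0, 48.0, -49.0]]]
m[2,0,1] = -93.0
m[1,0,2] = -40.0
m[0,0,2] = -22.0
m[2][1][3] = -49.0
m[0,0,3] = 46.0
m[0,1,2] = 69.0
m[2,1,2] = 48.0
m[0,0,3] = 46.0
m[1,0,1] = -48.0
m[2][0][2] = 53.0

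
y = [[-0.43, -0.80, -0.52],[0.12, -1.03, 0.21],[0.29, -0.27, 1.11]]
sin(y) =[[-0.43, -0.61, -0.48], [0.1, -0.90, 0.18], [0.26, -0.25, 0.95]]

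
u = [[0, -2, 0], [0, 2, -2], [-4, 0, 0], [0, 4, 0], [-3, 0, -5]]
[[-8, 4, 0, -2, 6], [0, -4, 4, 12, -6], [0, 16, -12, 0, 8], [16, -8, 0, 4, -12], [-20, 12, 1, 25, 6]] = u @ [[0, -4, 3, 0, -2], [4, -2, 0, 1, -3], [4, 0, -2, -5, 0]]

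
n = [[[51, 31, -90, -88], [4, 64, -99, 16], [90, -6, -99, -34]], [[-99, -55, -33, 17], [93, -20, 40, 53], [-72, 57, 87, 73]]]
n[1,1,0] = 93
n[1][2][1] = 57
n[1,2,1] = 57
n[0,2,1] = -6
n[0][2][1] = -6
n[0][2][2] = -99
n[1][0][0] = -99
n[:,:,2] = [[-90, -99, -99], [-33, 40, 87]]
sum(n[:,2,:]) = 96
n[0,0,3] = -88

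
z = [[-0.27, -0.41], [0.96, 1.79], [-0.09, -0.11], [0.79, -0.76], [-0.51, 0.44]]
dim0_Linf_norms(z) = [0.96, 1.79]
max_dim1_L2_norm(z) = 2.03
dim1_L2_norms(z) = [0.49, 2.03, 0.14, 1.1, 0.67]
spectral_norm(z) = 2.13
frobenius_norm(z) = 2.46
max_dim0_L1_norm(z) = 3.51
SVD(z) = [[0.22, 0.09],[-0.95, -0.21],[0.06, 0.04],[0.2, -0.82],[-0.11, 0.52]] @ diag([2.13137934955049, 1.2245497410516784]) @ [[-0.36, -0.93], [-0.93, 0.36]]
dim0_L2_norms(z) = [1.37, 2.04]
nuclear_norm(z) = 3.36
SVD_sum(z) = [[-0.17, -0.45],[0.72, 1.88],[-0.05, -0.13],[-0.15, -0.4],[0.08, 0.21]] + [[-0.1, 0.04], [0.24, -0.09], [-0.04, 0.02], [0.94, -0.36], [-0.59, 0.23]]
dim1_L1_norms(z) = [0.68, 2.75, 0.2, 1.55, 0.95]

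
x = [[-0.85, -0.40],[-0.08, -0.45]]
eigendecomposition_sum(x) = [[-0.80, -0.68], [-0.14, -0.12]] + [[-0.05, 0.28],[0.06, -0.33]]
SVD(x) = [[-0.95, -0.31], [-0.31, 0.95]] @ diag([0.9818127058834486, 0.35699273181091623]) @ [[0.85,0.53], [0.53,-0.85]]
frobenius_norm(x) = 1.04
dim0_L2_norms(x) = [0.85, 0.6]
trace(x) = -1.30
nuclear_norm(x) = 1.34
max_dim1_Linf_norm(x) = 0.85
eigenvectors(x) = [[-0.99,0.65], [-0.17,-0.76]]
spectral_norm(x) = 0.98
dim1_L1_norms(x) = [1.25, 0.53]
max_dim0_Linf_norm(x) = 0.85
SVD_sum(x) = [[-0.79, -0.49], [-0.26, -0.16]] + [[-0.06, 0.09],[0.18, -0.29]]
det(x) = 0.35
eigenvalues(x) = [-0.92, -0.38]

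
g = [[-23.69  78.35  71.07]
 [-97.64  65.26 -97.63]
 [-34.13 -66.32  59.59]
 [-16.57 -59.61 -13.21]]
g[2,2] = 59.59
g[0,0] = -23.69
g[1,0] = -97.64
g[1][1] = 65.26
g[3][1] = -59.61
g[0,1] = 78.35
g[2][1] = -66.32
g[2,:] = [-34.13, -66.32, 59.59]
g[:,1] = [78.35, 65.26, -66.32, -59.61]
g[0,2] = 71.07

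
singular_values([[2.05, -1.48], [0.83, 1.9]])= [2.62, 1.95]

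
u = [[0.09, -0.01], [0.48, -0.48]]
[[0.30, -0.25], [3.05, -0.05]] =u@[[2.97, -3.1], [-3.39, -3.00]]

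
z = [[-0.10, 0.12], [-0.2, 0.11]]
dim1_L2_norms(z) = [0.16, 0.23]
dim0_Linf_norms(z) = [0.2, 0.12]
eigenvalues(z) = [(0.01+0.11j), (0.01-0.11j)]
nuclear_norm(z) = 0.32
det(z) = 0.01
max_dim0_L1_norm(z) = 0.3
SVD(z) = [[-0.55, -0.83], [-0.83, 0.55]] @ diag([0.2724391312070424, 0.047717080664600044]) @ [[0.81,-0.58], [-0.58,-0.81]]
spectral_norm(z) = 0.27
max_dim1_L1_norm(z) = 0.31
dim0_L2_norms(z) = [0.22, 0.16]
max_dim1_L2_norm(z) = 0.23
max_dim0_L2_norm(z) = 0.22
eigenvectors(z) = [[-0.42+0.45j,  -0.42-0.45j], [-0.79+0.00j,  (-0.79-0j)]]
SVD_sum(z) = [[-0.12, 0.09], [-0.18, 0.13]] + [[0.02, 0.03], [-0.02, -0.02]]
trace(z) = 0.01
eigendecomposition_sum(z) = [[-0.05+0.06j,0.06-0.00j],[-0.10+0.00j,0.06+0.05j]] + [[(-0.05-0.06j), (0.06+0j)], [(-0.1-0j), 0.06-0.05j]]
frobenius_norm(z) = 0.28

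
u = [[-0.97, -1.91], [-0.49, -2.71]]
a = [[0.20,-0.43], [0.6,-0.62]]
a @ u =[[0.02, 0.78], [-0.28, 0.53]]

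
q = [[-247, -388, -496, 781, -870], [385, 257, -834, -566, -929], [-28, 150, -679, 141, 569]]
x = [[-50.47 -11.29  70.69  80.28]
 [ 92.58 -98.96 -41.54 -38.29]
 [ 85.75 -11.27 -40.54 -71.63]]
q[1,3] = -566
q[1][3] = -566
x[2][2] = -40.54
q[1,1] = 257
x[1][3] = -38.29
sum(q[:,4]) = -1230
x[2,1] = -11.27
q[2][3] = 141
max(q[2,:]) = 569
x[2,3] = -71.63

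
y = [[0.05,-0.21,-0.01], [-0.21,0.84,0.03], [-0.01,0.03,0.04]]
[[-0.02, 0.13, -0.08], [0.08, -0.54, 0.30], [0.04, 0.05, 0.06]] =y @ [[0.72, -1.22, 1.72], [0.24, -1.0, 0.74], [0.90, 1.59, 1.26]]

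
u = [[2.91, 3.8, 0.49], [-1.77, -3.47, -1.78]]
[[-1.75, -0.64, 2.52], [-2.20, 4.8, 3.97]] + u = [[1.16, 3.16, 3.01], [-3.97, 1.33, 2.19]]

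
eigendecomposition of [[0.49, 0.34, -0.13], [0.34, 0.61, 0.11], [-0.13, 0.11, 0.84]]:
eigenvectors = [[-0.74, 0.63, -0.22], [0.62, 0.77, 0.11], [-0.24, 0.05, 0.97]]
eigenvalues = [0.16, 0.9, 0.88]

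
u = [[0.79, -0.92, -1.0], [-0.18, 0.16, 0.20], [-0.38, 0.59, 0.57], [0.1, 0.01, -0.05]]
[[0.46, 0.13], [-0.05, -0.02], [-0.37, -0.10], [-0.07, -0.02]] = u @ [[-0.54, -0.14], [-1.09, -0.29], [0.12, 0.03]]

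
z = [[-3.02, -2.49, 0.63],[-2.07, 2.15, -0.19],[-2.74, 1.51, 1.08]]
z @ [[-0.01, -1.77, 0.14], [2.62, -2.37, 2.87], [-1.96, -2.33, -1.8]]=[[-7.73, 9.78, -8.7],  [6.03, -0.99, 6.22],  [1.87, -1.25, 2.01]]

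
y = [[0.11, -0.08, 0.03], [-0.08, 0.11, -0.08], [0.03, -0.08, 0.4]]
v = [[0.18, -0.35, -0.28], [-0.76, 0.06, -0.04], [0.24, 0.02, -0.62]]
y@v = [[0.09, -0.04, -0.05], [-0.12, 0.03, 0.07], [0.16, -0.01, -0.25]]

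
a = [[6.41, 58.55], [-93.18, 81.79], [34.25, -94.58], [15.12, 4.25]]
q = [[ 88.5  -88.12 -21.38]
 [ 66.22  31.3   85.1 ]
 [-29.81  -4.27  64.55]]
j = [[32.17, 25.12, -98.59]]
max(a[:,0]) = 34.25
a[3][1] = 4.25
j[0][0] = 32.17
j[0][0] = 32.17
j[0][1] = 25.12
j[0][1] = 25.12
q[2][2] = 64.55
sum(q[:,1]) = -61.09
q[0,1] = -88.12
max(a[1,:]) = 81.79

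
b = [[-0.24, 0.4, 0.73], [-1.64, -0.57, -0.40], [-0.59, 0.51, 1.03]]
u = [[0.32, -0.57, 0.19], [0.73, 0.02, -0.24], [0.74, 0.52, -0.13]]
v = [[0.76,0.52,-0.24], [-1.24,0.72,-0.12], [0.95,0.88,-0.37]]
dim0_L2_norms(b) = [1.76, 0.86, 1.32]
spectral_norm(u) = 1.14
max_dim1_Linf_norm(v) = 1.24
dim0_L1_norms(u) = [1.79, 1.11, 0.56]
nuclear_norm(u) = 2.07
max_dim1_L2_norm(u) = 0.91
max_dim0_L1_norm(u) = 1.79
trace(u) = 0.21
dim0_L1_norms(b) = [2.47, 1.48, 2.16]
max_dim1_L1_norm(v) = 2.2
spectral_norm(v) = 1.78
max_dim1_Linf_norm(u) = 0.74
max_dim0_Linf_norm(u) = 0.74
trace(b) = 0.22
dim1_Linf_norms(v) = [0.76, 1.24, 0.95]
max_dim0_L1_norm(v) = 2.95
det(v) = 0.01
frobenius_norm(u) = 1.37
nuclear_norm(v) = 3.05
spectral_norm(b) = 1.79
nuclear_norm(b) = 3.34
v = b @ u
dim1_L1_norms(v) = [1.52, 2.08, 2.2]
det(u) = 0.16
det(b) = 0.01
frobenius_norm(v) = 2.19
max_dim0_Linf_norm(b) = 1.64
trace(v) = 1.11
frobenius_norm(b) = 2.37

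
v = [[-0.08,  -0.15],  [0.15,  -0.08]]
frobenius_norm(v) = 0.24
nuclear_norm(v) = 0.34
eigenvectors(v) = [[0.00+0.71j, -0.71j], [0.71+0.00j, (0.71-0j)]]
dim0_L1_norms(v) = [0.23, 0.23]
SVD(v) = [[-0.47,0.88],[0.88,0.47]] @ diag([0.16999999999999998, 0.16999999999999998]) @ [[1.0, 0.0], [-0.00, -1.00]]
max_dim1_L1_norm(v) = 0.23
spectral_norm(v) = 0.17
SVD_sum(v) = [[-0.08, 0.00], [0.15, 0.00]] + [[0.00, -0.15], [0.00, -0.08]]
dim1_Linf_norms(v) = [0.15, 0.15]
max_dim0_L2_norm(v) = 0.17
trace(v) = -0.16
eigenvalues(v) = [(-0.08+0.15j), (-0.08-0.15j)]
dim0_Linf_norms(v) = [0.15, 0.15]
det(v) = 0.03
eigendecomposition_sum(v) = [[-0.04+0.08j, -0.08-0.04j], [0.08+0.04j, (-0.04+0.08j)]] + [[(-0.04-0.08j),-0.08+0.04j], [0.08-0.04j,-0.04-0.08j]]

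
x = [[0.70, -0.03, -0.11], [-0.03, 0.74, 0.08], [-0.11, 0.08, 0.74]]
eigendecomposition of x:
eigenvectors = [[-0.51, 0.69, -0.52],[0.51, -0.25, -0.83],[0.69, 0.68, 0.22]]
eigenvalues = [0.88, 0.6, 0.7]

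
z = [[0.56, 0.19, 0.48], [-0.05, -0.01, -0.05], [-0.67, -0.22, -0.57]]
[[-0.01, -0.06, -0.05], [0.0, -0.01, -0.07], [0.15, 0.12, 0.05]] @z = [[0.03,0.01,0.03], [0.05,0.02,0.04], [0.04,0.02,0.04]]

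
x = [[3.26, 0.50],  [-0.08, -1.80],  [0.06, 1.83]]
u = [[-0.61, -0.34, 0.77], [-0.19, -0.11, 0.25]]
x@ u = [[-2.08,-1.16,2.64], [0.39,0.23,-0.51], [-0.38,-0.22,0.5]]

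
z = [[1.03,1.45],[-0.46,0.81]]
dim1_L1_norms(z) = [2.48, 1.27]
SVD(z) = [[0.96, 0.27], [0.27, -0.96]] @ diag([1.8331311279729376, 0.8189812376707203]) @ [[0.47, 0.88],  [0.88, -0.47]]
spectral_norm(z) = 1.83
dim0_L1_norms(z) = [1.49, 2.26]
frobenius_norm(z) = 2.01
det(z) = 1.50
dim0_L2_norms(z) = [1.13, 1.66]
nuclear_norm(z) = 2.65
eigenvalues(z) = [(0.92+0.81j), (0.92-0.81j)]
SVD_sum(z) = [[0.83, 1.55], [0.23, 0.44]] + [[0.20,-0.1], [-0.69,0.37]]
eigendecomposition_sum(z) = [[0.51+0.34j, 0.72-0.82j], [-0.23+0.26j, (0.4+0.47j)]] + [[0.51-0.34j, (0.72+0.82j)], [(-0.23-0.26j), 0.40-0.47j]]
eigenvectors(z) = [[0.87+0.00j,  0.87-0.00j], [(-0.07+0.49j),  (-0.07-0.49j)]]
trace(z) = 1.84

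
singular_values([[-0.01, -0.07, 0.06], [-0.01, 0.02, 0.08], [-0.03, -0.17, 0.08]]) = [0.21, 0.08, 0.01]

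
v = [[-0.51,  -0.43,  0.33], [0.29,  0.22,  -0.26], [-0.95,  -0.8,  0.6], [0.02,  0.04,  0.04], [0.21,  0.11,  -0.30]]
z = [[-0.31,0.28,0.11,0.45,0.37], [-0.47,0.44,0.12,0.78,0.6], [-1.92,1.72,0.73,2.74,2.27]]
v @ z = [[-0.27, 0.24, 0.13, 0.34, 0.30],[0.31, -0.27, -0.13, -0.41, -0.35],[-0.48, 0.41, 0.24, 0.59, 0.53],[-0.1, 0.09, 0.04, 0.15, 0.12],[0.46, -0.41, -0.18, -0.64, -0.54]]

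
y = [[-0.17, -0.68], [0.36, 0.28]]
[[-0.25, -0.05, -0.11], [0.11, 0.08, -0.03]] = y@[[0.01, 0.2, -0.26], [0.37, 0.02, 0.22]]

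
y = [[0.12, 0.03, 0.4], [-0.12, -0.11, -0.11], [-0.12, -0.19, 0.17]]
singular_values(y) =[0.46, 0.29, 0.0]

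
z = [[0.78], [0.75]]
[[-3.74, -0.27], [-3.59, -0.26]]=z @ [[-4.79,  -0.35]]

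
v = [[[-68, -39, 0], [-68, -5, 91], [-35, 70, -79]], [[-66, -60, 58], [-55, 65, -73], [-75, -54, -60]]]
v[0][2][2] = -79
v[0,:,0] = [-68, -68, -35]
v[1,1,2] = -73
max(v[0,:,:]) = 91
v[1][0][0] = -66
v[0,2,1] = 70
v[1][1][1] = 65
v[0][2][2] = -79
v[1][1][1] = 65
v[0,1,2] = 91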